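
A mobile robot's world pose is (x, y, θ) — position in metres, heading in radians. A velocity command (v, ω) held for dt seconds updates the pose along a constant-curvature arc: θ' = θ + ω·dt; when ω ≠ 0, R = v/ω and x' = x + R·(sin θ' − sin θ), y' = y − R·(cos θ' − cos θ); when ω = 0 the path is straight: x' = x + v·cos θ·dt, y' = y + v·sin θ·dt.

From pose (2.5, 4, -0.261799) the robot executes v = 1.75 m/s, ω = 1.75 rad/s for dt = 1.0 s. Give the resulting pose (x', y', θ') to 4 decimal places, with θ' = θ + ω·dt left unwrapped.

(3.7554, 4.8834, 1.4882)

θ' = -0.2618 + 1.75·1.0 = 1.4882
R = v/ω = 1.75/1.75 = 1.0000
x' = 2.5 + 1.0000·(sin 1.4882 − sin -0.2618) = 3.7554
y' = 4 − 1.0000·(cos 1.4882 − cos -0.2618) = 4.8834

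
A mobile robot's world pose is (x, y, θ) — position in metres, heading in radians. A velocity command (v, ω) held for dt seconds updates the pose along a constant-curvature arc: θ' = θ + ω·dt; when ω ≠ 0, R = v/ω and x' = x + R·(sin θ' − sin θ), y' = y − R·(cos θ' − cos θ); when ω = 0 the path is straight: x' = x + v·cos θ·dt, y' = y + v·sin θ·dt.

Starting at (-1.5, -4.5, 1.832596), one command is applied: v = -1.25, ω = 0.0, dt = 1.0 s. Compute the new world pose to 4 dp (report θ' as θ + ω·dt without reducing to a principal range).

(-1.1765, -5.7074, 1.8326)

θ' = 1.8326 + 0.0·1.0 = 1.8326
ω = 0 → straight: x' = -1.5 + -1.25·cos(1.8326)·1.0 = -1.1765
y' = -4.5 + -1.25·sin(1.8326)·1.0 = -5.7074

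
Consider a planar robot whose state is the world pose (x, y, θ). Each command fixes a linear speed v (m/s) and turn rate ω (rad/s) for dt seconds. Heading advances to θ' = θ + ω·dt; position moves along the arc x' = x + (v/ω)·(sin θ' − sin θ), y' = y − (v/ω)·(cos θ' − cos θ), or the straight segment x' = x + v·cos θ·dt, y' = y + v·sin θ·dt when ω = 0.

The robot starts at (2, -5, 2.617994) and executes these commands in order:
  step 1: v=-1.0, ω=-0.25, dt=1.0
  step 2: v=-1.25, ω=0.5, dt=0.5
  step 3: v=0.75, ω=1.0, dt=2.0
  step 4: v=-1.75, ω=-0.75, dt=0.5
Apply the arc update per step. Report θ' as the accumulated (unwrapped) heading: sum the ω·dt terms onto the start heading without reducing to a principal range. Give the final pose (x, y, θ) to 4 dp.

step 1: θ'=2.3680 (R=4.0000) → pose (2.7949, -5.6025, 2.3680)
step 2: θ'=2.6180 (R=-2.5000) → pose (3.2916, -5.9791, 2.6180)
step 3: θ'=4.6180 (R=0.7500) → pose (2.1700, -6.5579, 4.6180)
step 4: θ'=4.2430 (R=2.3333) → pose (2.4120, -5.7223, 4.2430)

(2.4120, -5.7223, 4.2430)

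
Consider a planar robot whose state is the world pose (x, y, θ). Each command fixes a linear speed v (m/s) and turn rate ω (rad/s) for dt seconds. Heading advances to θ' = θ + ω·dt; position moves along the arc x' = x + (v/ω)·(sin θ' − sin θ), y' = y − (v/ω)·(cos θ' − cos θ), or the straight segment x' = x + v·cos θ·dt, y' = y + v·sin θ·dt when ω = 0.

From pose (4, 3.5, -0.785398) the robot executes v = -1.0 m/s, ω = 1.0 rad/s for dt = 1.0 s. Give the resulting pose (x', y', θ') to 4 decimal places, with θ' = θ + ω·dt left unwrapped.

(3.0799, 3.7700, 0.2146)

θ' = -0.7854 + 1.0·1.0 = 0.2146
R = v/ω = -1.0/1.0 = -1.0000
x' = 4 + -1.0000·(sin 0.2146 − sin -0.7854) = 3.0799
y' = 3.5 − -1.0000·(cos 0.2146 − cos -0.7854) = 3.7700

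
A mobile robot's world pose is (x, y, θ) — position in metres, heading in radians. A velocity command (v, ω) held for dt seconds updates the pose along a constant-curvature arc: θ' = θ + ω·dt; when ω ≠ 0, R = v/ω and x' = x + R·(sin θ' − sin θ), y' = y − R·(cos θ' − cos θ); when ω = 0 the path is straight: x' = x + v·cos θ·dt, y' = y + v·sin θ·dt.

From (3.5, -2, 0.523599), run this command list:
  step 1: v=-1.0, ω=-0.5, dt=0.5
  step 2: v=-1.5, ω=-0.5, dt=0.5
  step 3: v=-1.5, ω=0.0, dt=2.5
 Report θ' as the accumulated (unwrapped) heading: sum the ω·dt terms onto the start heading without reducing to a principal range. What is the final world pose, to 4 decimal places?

(-1.4484, -2.3928, 0.0236)

step 1: θ'=0.2736 (R=2.0000) → pose (3.0404, -2.1936, 0.2736)
step 2: θ'=0.0236 (R=3.0000) → pose (2.3006, -2.3043, 0.0236)
step 3: θ'=0.0236 (straight) → pose (-1.4484, -2.3928, 0.0236)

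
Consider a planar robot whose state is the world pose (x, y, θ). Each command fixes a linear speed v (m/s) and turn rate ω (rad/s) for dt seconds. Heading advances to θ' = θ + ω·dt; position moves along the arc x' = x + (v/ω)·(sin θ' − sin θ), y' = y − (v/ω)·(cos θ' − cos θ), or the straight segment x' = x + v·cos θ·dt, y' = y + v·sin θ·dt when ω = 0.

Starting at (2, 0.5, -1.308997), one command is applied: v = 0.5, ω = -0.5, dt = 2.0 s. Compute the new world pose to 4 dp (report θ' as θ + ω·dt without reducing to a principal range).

(1.7738, -0.4318, -2.3090)

θ' = -1.3090 + -0.5·2.0 = -2.3090
R = v/ω = 0.5/-0.5 = -1.0000
x' = 2 + -1.0000·(sin -2.3090 − sin -1.3090) = 1.7738
y' = 0.5 − -1.0000·(cos -2.3090 − cos -1.3090) = -0.4318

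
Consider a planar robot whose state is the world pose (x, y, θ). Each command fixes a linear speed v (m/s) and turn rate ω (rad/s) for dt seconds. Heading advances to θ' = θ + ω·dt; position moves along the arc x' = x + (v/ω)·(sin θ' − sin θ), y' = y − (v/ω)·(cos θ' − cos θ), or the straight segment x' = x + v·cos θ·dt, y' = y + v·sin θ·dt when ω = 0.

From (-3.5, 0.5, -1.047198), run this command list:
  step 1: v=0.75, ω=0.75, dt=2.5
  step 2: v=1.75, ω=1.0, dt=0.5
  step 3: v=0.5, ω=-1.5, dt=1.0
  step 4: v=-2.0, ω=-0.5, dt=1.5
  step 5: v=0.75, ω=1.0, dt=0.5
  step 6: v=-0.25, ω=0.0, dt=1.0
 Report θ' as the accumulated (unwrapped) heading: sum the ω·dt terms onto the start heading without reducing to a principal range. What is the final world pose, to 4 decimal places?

(-3.5471, 2.7304, -0.4222)

step 1: θ'=0.8278 (R=1.0000) → pose (-1.8975, 0.3235, 0.8278)
step 2: θ'=1.3278 (R=1.7500) → pose (-1.4877, 1.0863, 1.3278)
step 3: θ'=-0.1722 (R=-0.3333) → pose (-1.1071, 1.3345, -0.1722)
step 4: θ'=-0.9222 (R=4.0000) → pose (-3.6094, 2.8591, -0.9222)
step 5: θ'=-0.4222 (R=0.7500) → pose (-3.3190, 2.6280, -0.4222)
step 6: θ'=-0.4222 (straight) → pose (-3.5471, 2.7304, -0.4222)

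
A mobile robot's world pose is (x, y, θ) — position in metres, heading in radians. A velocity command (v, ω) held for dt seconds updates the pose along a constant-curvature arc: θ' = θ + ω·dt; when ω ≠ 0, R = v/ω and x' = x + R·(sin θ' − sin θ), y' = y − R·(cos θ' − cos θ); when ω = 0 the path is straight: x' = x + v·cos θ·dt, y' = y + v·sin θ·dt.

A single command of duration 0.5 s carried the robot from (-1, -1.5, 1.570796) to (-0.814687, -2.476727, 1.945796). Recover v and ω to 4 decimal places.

Δθ = 1.945796 − 1.570796 = 0.375000
ω = Δθ/dt = 0.375000/0.5 = 0.7500
R = −Δy/(cos θ' − cos θ) = -2.6667
v = R·ω = -2.6667·0.7500 = -2.0000

v = -2.0000, ω = 0.7500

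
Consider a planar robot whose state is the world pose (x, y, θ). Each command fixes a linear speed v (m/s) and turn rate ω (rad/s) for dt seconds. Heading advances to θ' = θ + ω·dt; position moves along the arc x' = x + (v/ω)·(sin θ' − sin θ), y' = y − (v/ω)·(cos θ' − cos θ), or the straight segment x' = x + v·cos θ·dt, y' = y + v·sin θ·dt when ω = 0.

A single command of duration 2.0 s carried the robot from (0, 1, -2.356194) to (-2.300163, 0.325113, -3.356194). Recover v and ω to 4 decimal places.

v = 1.2500, ω = -0.5000

Δθ = -3.356194 − -2.356194 = -1.000000
ω = Δθ/dt = -1.000000/2.0 = -0.5000
R = Δx/(sin θ' − sin θ) = -2.5000
v = R·ω = -2.5000·-0.5000 = 1.2500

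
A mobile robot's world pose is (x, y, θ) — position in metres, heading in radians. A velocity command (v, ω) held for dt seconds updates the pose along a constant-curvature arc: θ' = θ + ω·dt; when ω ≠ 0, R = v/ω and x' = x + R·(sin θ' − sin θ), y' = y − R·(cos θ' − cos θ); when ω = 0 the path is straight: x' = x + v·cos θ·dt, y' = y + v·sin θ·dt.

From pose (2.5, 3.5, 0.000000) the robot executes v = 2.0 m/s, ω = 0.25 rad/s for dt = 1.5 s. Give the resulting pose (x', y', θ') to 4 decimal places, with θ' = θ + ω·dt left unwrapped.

(5.4302, 4.0559, 0.3750)

θ' = 0.0000 + 0.25·1.5 = 0.3750
R = v/ω = 2.0/0.25 = 8.0000
x' = 2.5 + 8.0000·(sin 0.3750 − sin 0.0000) = 5.4302
y' = 3.5 − 8.0000·(cos 0.3750 − cos 0.0000) = 4.0559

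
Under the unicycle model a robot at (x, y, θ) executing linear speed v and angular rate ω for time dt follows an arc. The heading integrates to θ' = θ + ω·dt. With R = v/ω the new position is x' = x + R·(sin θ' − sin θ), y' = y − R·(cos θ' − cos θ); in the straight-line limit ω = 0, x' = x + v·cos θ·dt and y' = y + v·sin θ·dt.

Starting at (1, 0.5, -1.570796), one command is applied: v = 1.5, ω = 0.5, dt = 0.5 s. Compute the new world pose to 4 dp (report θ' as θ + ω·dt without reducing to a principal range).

θ' = -1.5708 + 0.5·0.5 = -1.3208
R = v/ω = 1.5/0.5 = 3.0000
x' = 1 + 3.0000·(sin -1.3208 − sin -1.5708) = 1.0933
y' = 0.5 − 3.0000·(cos -1.3208 − cos -1.5708) = -0.2422

(1.0933, -0.2422, -1.3208)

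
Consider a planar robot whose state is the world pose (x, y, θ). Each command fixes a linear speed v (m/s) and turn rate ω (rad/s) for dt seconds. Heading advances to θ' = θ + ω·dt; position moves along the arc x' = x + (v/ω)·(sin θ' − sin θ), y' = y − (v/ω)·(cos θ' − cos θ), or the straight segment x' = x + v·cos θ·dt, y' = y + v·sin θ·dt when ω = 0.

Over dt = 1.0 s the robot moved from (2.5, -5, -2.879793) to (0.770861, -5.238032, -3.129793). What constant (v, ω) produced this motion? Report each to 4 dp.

Δθ = -3.129793 − -2.879793 = -0.250000
ω = Δθ/dt = -0.250000/1.0 = -0.2500
R = Δx/(sin θ' − sin θ) = -7.0000
v = R·ω = -7.0000·-0.2500 = 1.7500

v = 1.7500, ω = -0.2500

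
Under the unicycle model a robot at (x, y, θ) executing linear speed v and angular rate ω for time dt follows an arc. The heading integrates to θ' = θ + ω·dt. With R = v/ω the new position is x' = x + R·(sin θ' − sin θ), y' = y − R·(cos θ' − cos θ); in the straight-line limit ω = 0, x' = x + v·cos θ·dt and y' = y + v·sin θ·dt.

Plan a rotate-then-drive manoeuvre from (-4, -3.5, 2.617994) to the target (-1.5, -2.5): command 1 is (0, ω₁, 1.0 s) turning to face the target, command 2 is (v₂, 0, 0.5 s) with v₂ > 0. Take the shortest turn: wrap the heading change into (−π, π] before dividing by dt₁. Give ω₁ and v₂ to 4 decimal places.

ω₁ = -2.2375, v₂ = 5.3852

heading to target = atan2(-2.5−-3.5, -1.5−-4) = 0.3805
Δθ = wrap(0.3805 − 2.6180) = -2.2375; ω₁ = Δθ/dt₁ = -2.2375
distance = √((-1.5−-4)² + (-2.5−-3.5)²) = 2.6926; v₂ = distance/dt₂ = 5.3852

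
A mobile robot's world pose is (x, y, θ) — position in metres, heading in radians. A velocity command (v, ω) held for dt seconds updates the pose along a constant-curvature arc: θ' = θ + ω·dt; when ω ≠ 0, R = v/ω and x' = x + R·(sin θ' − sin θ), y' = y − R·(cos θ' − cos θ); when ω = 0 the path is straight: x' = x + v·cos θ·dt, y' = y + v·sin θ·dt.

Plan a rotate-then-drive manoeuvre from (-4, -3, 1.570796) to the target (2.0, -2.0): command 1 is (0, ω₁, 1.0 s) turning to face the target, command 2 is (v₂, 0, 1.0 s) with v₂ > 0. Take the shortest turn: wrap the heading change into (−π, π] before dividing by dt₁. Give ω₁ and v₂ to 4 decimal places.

heading to target = atan2(-2−-3, 2−-4) = 0.1651
Δθ = wrap(0.1651 − 1.5708) = -1.4056; ω₁ = Δθ/dt₁ = -1.4056
distance = √((2−-4)² + (-2−-3)²) = 6.0828; v₂ = distance/dt₂ = 6.0828

ω₁ = -1.4056, v₂ = 6.0828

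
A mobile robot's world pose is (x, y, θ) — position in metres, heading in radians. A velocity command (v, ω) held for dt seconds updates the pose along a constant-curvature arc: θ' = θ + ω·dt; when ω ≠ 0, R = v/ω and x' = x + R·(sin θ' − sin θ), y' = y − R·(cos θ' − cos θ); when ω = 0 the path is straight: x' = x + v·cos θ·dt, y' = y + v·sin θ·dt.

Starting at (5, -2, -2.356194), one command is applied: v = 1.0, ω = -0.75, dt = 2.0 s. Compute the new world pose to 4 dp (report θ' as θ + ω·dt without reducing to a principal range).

θ' = -2.3562 + -0.75·2.0 = -3.8562
R = v/ω = 1.0/-0.75 = -1.3333
x' = 5 + -1.3333·(sin -3.8562 − sin -2.3562) = 3.1834
y' = -2 − -1.3333·(cos -3.8562 − cos -2.3562) = -2.0643

(3.1834, -2.0643, -3.8562)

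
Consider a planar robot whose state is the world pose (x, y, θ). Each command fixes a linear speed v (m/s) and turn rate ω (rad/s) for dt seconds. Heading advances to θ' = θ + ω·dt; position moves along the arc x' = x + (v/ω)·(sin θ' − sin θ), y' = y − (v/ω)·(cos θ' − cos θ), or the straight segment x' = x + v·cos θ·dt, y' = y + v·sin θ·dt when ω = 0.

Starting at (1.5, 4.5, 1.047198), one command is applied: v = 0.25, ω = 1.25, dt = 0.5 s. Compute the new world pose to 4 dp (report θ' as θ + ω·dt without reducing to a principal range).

(1.5258, 4.6202, 1.6722)

θ' = 1.0472 + 1.25·0.5 = 1.6722
R = v/ω = 0.25/1.25 = 0.2000
x' = 1.5 + 0.2000·(sin 1.6722 − sin 1.0472) = 1.5258
y' = 4.5 − 0.2000·(cos 1.6722 − cos 1.0472) = 4.6202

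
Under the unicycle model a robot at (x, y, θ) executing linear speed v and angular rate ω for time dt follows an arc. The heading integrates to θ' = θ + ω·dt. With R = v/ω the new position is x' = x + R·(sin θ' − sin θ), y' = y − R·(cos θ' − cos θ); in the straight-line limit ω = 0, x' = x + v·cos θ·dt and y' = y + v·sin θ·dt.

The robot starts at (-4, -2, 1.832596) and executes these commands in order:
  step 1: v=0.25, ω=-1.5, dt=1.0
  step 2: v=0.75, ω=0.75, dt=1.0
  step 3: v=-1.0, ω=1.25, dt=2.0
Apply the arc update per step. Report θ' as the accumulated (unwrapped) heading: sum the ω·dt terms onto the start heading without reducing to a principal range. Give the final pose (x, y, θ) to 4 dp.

(-2.2887, -2.4219, 3.5826)

step 1: θ'=0.3326 (R=-0.1667) → pose (-3.8934, -1.7993, 0.3326)
step 2: θ'=1.0826 (R=1.0000) → pose (-3.3367, -1.3232, 1.0826)
step 3: θ'=3.5826 (R=-0.8000) → pose (-2.2887, -2.4219, 3.5826)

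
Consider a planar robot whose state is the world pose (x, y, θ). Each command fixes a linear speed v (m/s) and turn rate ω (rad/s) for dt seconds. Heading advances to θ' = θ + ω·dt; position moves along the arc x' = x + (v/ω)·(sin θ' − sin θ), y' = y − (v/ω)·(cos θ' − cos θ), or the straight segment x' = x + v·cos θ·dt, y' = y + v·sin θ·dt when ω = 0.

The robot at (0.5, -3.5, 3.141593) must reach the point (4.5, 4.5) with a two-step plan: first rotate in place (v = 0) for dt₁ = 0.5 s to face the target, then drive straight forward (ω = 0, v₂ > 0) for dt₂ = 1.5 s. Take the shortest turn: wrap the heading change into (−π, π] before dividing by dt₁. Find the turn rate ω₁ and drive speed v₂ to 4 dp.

heading to target = atan2(4.5−-3.5, 4.5−0.5) = 1.1071
Δθ = wrap(1.1071 − 3.1416) = -2.0344; ω₁ = Δθ/dt₁ = -4.0689
distance = √((4.5−0.5)² + (4.5−-3.5)²) = 8.9443; v₂ = distance/dt₂ = 5.9628

ω₁ = -4.0689, v₂ = 5.9628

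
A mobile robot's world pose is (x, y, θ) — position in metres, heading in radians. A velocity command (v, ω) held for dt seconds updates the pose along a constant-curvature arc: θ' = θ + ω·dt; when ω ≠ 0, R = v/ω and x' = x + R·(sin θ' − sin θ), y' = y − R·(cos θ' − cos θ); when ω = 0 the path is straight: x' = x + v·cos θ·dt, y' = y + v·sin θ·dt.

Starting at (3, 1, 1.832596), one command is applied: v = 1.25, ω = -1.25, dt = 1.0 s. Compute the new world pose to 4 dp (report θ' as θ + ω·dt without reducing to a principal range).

θ' = 1.8326 + -1.25·1.0 = 0.5826
R = v/ω = 1.25/-1.25 = -1.0000
x' = 3 + -1.0000·(sin 0.5826 − sin 1.8326) = 3.4157
y' = 1 − -1.0000·(cos 0.5826 − cos 1.8326) = 2.0939

(3.4157, 2.0939, 0.5826)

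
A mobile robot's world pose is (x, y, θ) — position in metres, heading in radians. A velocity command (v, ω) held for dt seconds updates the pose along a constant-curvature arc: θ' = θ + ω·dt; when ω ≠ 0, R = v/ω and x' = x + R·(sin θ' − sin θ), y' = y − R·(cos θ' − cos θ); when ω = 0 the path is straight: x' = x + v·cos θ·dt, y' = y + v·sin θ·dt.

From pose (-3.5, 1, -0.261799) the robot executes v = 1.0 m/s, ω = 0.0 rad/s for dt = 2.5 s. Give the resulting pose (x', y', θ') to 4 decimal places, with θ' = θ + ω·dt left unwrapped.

θ' = -0.2618 + 0.0·2.5 = -0.2618
ω = 0 → straight: x' = -3.5 + 1.0·cos(-0.2618)·2.5 = -1.0852
y' = 1 + 1.0·sin(-0.2618)·2.5 = 0.3530

(-1.0852, 0.3530, -0.2618)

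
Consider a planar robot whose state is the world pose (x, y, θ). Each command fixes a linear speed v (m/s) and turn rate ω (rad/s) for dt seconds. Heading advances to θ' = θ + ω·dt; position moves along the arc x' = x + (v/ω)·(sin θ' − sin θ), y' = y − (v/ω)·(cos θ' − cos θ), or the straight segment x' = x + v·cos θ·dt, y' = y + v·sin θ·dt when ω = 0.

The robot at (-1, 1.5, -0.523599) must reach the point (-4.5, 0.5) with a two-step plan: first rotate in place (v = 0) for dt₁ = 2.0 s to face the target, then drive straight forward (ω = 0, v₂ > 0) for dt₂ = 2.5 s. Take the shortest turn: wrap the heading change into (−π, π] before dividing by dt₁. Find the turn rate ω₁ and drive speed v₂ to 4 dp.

heading to target = atan2(0.5−1.5, -4.5−-1) = -2.8633
Δθ = wrap(-2.8633 − -0.5236) = -2.3397; ω₁ = Δθ/dt₁ = -1.1698
distance = √((-4.5−-1)² + (0.5−1.5)²) = 3.6401; v₂ = distance/dt₂ = 1.4560

ω₁ = -1.1698, v₂ = 1.4560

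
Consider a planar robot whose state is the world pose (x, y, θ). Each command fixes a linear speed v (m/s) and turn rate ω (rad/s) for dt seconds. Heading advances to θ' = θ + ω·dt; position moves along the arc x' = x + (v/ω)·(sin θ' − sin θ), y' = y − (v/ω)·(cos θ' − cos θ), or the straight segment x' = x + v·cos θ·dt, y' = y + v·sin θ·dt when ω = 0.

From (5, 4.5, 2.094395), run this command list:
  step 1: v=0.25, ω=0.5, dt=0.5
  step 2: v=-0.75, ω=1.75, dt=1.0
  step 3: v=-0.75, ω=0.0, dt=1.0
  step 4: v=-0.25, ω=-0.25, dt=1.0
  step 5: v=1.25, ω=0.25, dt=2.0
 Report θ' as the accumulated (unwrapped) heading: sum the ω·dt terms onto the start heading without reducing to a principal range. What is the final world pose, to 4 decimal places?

step 1: θ'=2.3444 (R=0.5000) → pose (4.9247, 4.5994, 2.3444)
step 2: θ'=4.0944 (R=-0.4286) → pose (5.5806, 4.6505, 4.0944)
step 3: θ'=4.0944 (straight) → pose (6.0151, 5.2618, 4.0944)
step 4: θ'=3.8444 (R=1.0000) → pose (6.1838, 5.4454, 3.8444)
step 5: θ'=4.3444 (R=5.0000) → pose (4.7504, 3.4290, 4.3444)

(4.7504, 3.4290, 4.3444)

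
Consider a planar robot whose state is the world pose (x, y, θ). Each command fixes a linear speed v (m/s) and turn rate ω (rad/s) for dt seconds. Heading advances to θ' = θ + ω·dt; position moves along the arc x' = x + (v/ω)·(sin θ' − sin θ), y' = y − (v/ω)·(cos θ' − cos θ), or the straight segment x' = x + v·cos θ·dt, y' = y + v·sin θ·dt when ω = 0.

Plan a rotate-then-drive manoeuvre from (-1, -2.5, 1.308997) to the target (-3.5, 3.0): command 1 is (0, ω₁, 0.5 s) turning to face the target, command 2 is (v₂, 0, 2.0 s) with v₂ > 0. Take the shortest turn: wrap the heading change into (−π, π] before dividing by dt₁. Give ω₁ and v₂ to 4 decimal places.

ω₁ = 1.3769, v₂ = 3.0208

heading to target = atan2(3−-2.5, -3.5−-1) = 1.9974
Δθ = wrap(1.9974 − 1.3090) = 0.6884; ω₁ = Δθ/dt₁ = 1.3769
distance = √((-3.5−-1)² + (3−-2.5)²) = 6.0415; v₂ = distance/dt₂ = 3.0208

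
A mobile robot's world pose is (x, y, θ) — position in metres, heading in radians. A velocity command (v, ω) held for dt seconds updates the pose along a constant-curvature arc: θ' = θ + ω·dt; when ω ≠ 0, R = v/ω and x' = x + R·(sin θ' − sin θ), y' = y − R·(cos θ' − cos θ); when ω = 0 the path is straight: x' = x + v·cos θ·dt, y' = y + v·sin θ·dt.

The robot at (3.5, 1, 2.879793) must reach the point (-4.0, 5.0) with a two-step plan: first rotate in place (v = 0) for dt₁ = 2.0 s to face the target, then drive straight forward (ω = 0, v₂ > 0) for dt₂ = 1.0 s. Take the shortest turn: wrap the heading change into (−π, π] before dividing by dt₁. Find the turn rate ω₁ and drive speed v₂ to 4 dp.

heading to target = atan2(5−1, -4−3.5) = 2.6516
Δθ = wrap(2.6516 − 2.8798) = -0.2282; ω₁ = Δθ/dt₁ = -0.1141
distance = √((-4−3.5)² + (5−1)²) = 8.5000; v₂ = distance/dt₂ = 8.5000

ω₁ = -0.1141, v₂ = 8.5000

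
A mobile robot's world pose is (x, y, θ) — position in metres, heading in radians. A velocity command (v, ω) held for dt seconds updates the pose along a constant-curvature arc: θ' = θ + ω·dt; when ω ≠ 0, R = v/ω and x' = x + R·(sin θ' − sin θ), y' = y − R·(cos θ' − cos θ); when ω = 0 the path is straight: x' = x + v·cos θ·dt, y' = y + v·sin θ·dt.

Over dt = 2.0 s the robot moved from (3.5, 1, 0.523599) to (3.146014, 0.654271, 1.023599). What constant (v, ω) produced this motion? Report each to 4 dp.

v = -0.2500, ω = 0.2500

Δθ = 1.023599 − 0.523599 = 0.500000
ω = Δθ/dt = 0.500000/2.0 = 0.2500
R = Δx/(sin θ' − sin θ) = -1.0000
v = R·ω = -1.0000·0.2500 = -0.2500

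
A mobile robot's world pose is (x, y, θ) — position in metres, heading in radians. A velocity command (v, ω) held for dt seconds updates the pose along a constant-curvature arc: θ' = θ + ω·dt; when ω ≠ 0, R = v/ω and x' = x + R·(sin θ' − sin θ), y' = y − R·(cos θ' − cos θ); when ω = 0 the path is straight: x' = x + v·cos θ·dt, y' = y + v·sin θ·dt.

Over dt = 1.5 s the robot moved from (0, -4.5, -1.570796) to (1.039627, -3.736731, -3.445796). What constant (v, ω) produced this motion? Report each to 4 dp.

Δθ = -3.445796 − -1.570796 = -1.875000
ω = Δθ/dt = -1.875000/1.5 = -1.2500
R = Δx/(sin θ' − sin θ) = 0.8000
v = R·ω = 0.8000·-1.2500 = -1.0000

v = -1.0000, ω = -1.2500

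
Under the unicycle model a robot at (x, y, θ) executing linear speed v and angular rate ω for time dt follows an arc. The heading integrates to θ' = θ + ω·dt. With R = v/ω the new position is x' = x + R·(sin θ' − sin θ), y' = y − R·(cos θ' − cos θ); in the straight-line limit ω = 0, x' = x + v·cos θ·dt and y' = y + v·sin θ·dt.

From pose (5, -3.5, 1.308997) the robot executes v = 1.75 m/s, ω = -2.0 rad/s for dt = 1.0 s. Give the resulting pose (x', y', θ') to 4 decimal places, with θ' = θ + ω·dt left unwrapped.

θ' = 1.3090 + -2.0·1.0 = -0.6910
R = v/ω = 1.75/-2.0 = -0.8750
x' = 5 + -0.8750·(sin -0.6910 − sin 1.3090) = 6.4028
y' = -3.5 − -0.8750·(cos -0.6910 − cos 1.3090) = -3.0522

(6.4028, -3.0522, -0.6910)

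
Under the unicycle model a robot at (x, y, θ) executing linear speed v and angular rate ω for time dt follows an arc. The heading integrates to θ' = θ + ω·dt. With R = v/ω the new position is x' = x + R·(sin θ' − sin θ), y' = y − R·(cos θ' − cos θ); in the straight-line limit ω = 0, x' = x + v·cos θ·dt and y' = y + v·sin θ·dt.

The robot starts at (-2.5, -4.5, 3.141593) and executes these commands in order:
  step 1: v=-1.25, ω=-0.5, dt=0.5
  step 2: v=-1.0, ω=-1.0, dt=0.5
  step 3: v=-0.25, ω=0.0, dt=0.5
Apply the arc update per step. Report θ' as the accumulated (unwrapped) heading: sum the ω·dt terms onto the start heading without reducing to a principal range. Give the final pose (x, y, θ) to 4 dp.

(-1.3558, -4.9001, 2.3916)

step 1: θ'=2.8916 (R=2.5000) → pose (-1.8815, -4.5777, 2.8916)
step 2: θ'=2.3916 (R=1.0000) → pose (-1.4473, -4.8149, 2.3916)
step 3: θ'=2.3916 (straight) → pose (-1.3558, -4.9001, 2.3916)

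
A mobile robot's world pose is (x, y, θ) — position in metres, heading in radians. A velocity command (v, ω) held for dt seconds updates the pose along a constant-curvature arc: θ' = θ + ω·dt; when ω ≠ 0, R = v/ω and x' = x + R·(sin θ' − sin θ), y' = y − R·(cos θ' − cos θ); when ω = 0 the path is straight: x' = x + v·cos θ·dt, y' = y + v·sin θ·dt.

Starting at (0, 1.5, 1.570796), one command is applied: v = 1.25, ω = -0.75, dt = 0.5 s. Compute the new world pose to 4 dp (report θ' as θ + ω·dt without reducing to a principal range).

θ' = 1.5708 + -0.75·0.5 = 1.1958
R = v/ω = 1.25/-0.75 = -1.6667
x' = 0 + -1.6667·(sin 1.1958 − sin 1.5708) = 0.1158
y' = 1.5 − -1.6667·(cos 1.1958 − cos 1.5708) = 2.1105

(0.1158, 2.1105, 1.1958)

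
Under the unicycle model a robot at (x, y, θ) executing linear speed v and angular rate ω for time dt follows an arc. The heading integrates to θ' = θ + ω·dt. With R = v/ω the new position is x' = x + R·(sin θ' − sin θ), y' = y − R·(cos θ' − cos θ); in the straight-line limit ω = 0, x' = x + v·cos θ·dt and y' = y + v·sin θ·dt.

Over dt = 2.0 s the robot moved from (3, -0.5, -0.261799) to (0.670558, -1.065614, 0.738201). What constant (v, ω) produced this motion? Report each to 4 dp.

v = -1.2500, ω = 0.5000

Δθ = 0.738201 − -0.261799 = 1.000000
ω = Δθ/dt = 1.000000/2.0 = 0.5000
R = Δx/(sin θ' − sin θ) = -2.5000
v = R·ω = -2.5000·0.5000 = -1.2500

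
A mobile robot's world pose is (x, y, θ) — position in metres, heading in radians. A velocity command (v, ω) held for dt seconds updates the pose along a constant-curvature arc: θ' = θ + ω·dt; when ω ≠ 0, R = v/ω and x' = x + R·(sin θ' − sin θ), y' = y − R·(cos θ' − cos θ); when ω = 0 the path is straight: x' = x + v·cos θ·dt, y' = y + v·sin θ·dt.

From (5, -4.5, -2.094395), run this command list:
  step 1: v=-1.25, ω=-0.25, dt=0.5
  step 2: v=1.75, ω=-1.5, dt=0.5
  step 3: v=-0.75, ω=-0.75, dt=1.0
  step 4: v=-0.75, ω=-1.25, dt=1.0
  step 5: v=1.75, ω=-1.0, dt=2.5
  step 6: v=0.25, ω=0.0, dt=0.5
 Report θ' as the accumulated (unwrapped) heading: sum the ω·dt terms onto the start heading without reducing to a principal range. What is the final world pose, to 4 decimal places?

step 1: θ'=-2.2194 (R=5.0000) → pose (5.3455, -3.9796, -2.2194)
step 2: θ'=-2.9694 (R=-1.1667) → pose (4.6156, -4.4243, -2.9694)
step 3: θ'=-3.7194 (R=1.0000) → pose (5.3332, -4.5719, -3.7194)
step 4: θ'=-4.9694 (R=0.6000) → pose (5.5857, -5.2270, -4.9694)
step 5: θ'=-7.4694 (R=-1.7500) → pose (8.9004, -5.0152, -7.4694)
step 6: θ'=-7.4694 (straight) → pose (8.9473, -5.1311, -7.4694)

(8.9473, -5.1311, -7.4694)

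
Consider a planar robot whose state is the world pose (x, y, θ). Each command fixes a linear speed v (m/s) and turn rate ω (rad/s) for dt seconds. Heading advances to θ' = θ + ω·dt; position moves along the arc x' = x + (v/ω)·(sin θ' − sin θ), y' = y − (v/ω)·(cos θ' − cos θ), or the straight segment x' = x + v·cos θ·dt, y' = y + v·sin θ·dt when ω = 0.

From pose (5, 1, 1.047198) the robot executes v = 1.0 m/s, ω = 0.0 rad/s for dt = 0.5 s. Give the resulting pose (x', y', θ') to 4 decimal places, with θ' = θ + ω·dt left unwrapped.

θ' = 1.0472 + 0.0·0.5 = 1.0472
ω = 0 → straight: x' = 5 + 1.0·cos(1.0472)·0.5 = 5.2500
y' = 1 + 1.0·sin(1.0472)·0.5 = 1.4330

(5.2500, 1.4330, 1.0472)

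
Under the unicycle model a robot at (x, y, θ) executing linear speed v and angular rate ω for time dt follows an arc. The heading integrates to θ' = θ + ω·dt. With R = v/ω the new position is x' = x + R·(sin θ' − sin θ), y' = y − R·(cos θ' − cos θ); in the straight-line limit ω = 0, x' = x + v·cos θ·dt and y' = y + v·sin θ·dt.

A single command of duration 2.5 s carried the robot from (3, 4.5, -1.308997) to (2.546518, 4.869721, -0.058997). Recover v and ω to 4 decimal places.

v = -0.2500, ω = 0.5000

Δθ = -0.058997 − -1.308997 = 1.250000
ω = Δθ/dt = 1.250000/2.5 = 0.5000
R = Δx/(sin θ' − sin θ) = -0.5000
v = R·ω = -0.5000·0.5000 = -0.2500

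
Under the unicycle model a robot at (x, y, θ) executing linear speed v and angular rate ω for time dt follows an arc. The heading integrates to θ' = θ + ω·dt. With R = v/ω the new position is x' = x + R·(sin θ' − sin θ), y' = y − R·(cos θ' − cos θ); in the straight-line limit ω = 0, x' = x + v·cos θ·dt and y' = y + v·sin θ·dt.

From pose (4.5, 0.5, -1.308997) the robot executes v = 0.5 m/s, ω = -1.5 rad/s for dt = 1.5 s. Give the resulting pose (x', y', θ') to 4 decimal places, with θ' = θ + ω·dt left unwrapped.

θ' = -1.3090 + -1.5·1.5 = -3.5590
R = v/ω = 0.5/-1.5 = -0.3333
x' = 4.5 + -0.3333·(sin -3.5590 − sin -1.3090) = 4.0429
y' = 0.5 − -0.3333·(cos -3.5590 − cos -1.3090) = 0.1090

(4.0429, 0.1090, -3.5590)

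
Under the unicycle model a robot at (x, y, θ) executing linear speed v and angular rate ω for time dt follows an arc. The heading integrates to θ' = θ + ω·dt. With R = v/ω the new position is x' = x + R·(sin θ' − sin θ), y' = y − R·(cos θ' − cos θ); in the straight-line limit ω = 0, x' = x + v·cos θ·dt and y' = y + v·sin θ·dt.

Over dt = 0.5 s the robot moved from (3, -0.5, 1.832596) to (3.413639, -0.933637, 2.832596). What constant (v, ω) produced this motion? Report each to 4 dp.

Δθ = 2.832596 − 1.832596 = 1.000000
ω = Δθ/dt = 1.000000/0.5 = 2.0000
R = −Δy/(cos θ' − cos θ) = -0.6250
v = R·ω = -0.6250·2.0000 = -1.2500

v = -1.2500, ω = 2.0000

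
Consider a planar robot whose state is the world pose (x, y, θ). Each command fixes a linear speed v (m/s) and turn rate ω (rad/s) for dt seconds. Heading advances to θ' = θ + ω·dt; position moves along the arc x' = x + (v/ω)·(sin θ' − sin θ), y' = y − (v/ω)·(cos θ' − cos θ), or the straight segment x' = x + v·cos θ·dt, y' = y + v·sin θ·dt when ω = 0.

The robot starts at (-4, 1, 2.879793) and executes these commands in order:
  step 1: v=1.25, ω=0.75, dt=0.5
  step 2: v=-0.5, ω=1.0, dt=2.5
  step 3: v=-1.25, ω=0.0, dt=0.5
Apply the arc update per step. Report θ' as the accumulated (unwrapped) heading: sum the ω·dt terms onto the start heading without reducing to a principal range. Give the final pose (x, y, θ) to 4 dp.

step 1: θ'=3.2548 (R=1.6667) → pose (-4.6196, 1.0461, 3.2548)
step 2: θ'=5.7548 (R=-0.5000) → pose (-4.4240, 1.9747, 5.7548)
step 3: θ'=5.7548 (straight) → pose (-4.9638, 2.2898, 5.7548)

(-4.9638, 2.2898, 5.7548)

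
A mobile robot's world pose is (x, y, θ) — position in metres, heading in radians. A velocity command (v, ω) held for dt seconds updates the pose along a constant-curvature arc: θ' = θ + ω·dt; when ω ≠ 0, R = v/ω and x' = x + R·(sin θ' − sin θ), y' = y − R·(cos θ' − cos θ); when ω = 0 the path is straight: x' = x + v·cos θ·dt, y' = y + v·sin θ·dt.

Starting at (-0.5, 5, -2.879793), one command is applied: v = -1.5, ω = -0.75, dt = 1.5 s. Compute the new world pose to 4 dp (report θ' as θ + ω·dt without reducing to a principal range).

θ' = -2.8798 + -0.75·1.5 = -4.0048
R = v/ω = -1.5/-0.75 = 2.0000
x' = -0.5 + 2.0000·(sin -4.0048 − sin -2.8798) = 1.5375
y' = 5 − 2.0000·(cos -4.0048 − cos -2.8798) = 4.3682

(1.5375, 4.3682, -4.0048)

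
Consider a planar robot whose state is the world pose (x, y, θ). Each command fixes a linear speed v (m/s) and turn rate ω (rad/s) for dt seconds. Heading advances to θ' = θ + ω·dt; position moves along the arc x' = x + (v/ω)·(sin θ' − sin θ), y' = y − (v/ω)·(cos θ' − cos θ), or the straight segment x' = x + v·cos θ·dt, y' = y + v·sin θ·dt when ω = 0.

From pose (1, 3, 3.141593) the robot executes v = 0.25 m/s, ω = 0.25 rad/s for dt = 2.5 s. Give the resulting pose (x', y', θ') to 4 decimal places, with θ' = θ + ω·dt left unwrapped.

(0.4149, 2.8110, 3.7666)

θ' = 3.1416 + 0.25·2.5 = 3.7666
R = v/ω = 0.25/0.25 = 1.0000
x' = 1 + 1.0000·(sin 3.7666 − sin 3.1416) = 0.4149
y' = 3 − 1.0000·(cos 3.7666 − cos 3.1416) = 2.8110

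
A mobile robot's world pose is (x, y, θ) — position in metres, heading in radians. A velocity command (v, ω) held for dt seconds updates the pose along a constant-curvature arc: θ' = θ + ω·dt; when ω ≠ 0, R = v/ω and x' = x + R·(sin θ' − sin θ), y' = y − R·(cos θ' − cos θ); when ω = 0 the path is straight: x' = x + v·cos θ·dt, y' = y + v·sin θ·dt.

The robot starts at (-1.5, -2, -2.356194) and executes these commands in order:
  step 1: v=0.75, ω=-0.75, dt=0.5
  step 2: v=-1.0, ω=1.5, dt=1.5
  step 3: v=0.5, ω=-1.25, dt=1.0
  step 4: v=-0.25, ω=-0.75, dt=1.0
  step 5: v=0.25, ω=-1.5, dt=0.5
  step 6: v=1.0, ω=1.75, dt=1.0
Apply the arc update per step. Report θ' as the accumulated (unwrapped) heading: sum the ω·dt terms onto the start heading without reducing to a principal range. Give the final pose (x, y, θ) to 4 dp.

step 1: θ'=-2.7312 (R=-1.0000) → pose (-1.8081, -2.2099, -2.7312)
step 2: θ'=-0.4812 (R=-0.6667) → pose (-1.7656, -1.0076, -0.4812)
step 3: θ'=-1.7312 (R=-0.4000) → pose (-1.5558, -1.4260, -1.7312)
step 4: θ'=-2.4812 (R=0.3333) → pose (-1.4312, -1.2160, -2.4812)
step 5: θ'=-3.2312 (R=-0.1667) → pose (-1.5484, -1.2504, -3.2312)
step 6: θ'=-1.4812 (R=0.5714) → pose (-2.1687, -1.8707, -1.4812)

(-2.1687, -1.8707, -1.4812)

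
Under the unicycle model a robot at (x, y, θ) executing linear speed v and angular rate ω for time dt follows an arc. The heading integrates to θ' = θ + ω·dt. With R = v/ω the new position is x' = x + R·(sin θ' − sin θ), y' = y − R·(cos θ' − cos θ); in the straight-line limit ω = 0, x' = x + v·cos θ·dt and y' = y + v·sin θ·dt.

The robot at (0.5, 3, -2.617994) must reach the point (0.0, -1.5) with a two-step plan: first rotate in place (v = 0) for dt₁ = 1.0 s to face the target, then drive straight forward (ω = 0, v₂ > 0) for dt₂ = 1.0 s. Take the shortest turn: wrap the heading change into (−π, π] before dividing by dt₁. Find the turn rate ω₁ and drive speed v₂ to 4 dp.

heading to target = atan2(-1.5−3, 0−0.5) = -1.6815
Δθ = wrap(-1.6815 − -2.6180) = 0.9365; ω₁ = Δθ/dt₁ = 0.9365
distance = √((0−0.5)² + (-1.5−3)²) = 4.5277; v₂ = distance/dt₂ = 4.5277

ω₁ = 0.9365, v₂ = 4.5277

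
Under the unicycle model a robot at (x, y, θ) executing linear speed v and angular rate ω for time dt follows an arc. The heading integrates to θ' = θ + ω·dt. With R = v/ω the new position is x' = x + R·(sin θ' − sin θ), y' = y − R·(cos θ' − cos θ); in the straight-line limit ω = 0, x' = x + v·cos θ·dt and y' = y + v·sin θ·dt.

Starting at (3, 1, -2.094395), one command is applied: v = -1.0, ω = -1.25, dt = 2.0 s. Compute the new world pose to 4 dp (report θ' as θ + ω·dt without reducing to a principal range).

(4.4873, 0.6942, -4.5944)

θ' = -2.0944 + -1.25·2.0 = -4.5944
R = v/ω = -1.0/-1.25 = 0.8000
x' = 3 + 0.8000·(sin -4.5944 − sin -2.0944) = 4.4873
y' = 1 − 0.8000·(cos -4.5944 − cos -2.0944) = 0.6942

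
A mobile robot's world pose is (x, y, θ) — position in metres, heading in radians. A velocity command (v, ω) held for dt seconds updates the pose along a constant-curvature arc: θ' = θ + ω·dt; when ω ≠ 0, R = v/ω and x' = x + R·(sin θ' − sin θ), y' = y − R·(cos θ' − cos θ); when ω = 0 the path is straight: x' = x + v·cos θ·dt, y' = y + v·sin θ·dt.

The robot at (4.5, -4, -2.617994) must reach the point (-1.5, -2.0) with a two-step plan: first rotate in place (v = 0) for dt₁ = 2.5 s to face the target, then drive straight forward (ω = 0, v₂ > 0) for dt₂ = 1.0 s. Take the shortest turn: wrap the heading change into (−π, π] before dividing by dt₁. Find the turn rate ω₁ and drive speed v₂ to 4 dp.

ω₁ = -0.3381, v₂ = 6.3246

heading to target = atan2(-2−-4, -1.5−4.5) = 2.8198
Δθ = wrap(2.8198 − -2.6180) = -0.8453; ω₁ = Δθ/dt₁ = -0.3381
distance = √((-1.5−4.5)² + (-2−-4)²) = 6.3246; v₂ = distance/dt₂ = 6.3246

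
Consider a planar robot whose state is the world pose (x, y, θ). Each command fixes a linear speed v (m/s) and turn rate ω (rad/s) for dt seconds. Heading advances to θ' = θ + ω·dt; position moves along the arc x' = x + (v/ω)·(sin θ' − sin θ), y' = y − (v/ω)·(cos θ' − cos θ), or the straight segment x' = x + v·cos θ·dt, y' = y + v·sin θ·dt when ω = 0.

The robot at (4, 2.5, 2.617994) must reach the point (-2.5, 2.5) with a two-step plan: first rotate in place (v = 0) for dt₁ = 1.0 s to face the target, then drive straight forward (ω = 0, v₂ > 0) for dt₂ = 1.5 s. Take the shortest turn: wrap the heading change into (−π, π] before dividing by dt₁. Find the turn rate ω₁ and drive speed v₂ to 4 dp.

heading to target = atan2(2.5−2.5, -2.5−4) = 3.1416
Δθ = wrap(3.1416 − 2.6180) = 0.5236; ω₁ = Δθ/dt₁ = 0.5236
distance = √((-2.5−4)² + (2.5−2.5)²) = 6.5000; v₂ = distance/dt₂ = 4.3333

ω₁ = 0.5236, v₂ = 4.3333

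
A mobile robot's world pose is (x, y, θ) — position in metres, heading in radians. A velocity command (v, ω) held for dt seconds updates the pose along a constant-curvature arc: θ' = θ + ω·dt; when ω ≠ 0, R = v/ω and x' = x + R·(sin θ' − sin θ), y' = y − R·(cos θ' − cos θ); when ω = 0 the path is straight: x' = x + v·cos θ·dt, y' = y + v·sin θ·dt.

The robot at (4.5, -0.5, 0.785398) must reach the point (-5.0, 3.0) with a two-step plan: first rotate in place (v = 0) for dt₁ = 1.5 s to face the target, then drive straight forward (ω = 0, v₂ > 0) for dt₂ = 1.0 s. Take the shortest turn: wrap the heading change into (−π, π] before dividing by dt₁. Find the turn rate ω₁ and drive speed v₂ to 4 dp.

heading to target = atan2(3−-0.5, -5−4.5) = 2.7886
Δθ = wrap(2.7886 − 0.7854) = 2.0032; ω₁ = Δθ/dt₁ = 1.3355
distance = √((-5−4.5)² + (3−-0.5)²) = 10.1242; v₂ = distance/dt₂ = 10.1242

ω₁ = 1.3355, v₂ = 10.1242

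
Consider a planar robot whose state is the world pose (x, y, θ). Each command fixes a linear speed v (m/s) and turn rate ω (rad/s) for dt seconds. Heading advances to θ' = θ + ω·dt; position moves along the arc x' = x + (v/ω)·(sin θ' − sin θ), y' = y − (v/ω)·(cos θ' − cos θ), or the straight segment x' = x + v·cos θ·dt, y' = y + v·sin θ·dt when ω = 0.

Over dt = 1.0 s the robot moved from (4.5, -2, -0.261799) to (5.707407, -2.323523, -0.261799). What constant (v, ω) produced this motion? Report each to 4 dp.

v = 1.2500, ω = 0.0000

Δθ = -0.261799 − -0.261799 = 0.000000
ω = Δθ/dt = 0.000000/1.0 = 0.0000
ω = 0 → v = (Δx·cos θ + Δy·sin θ)/dt = 1.2500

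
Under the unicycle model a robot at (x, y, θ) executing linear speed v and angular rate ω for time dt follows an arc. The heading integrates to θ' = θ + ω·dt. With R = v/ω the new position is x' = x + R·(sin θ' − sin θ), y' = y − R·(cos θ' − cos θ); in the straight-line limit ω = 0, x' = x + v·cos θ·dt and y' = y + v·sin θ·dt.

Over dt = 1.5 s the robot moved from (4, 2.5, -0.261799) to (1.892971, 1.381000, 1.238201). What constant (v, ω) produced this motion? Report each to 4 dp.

Δθ = 1.238201 − -0.261799 = 1.500000
ω = Δθ/dt = 1.500000/1.5 = 1.0000
R = Δx/(sin θ' − sin θ) = -1.7500
v = R·ω = -1.7500·1.0000 = -1.7500

v = -1.7500, ω = 1.0000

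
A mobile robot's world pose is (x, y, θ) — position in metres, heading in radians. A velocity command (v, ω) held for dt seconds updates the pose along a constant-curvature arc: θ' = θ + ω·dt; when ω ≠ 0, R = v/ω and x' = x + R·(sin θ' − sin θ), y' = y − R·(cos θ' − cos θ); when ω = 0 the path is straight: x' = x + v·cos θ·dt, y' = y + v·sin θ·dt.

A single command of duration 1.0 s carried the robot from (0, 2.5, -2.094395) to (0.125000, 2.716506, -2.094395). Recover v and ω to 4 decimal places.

Δθ = -2.094395 − -2.094395 = 0.000000
ω = Δθ/dt = 0.000000/1.0 = 0.0000
ω = 0 → v = (Δx·cos θ + Δy·sin θ)/dt = -0.2500

v = -0.2500, ω = 0.0000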